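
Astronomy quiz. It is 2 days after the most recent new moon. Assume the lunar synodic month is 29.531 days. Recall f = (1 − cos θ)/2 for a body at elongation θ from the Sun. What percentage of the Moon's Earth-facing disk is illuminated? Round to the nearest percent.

Elongation θ = 360° × 2/29.531 ≈ 24.4°.
cos 24.4° = 0.911, so f = (1 − 0.911)/2 = 0.045, so 4%.

4%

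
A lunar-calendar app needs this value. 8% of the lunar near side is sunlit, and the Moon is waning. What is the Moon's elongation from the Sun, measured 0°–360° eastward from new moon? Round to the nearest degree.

From f = (1 − cos θ)/2: cos θ = 1 − 2×0.08 = 0.840; arccos → 32.9°.
Waning ⇒ past full, so θ = 360° − 32.9° = 327.1°.

327°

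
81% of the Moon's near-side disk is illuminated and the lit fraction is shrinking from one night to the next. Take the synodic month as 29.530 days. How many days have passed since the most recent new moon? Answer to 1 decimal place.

From f = (1 − cos θ)/2: cos θ = 1 − 2×0.81 = -0.620; arccos → 128.3°.
A waning Moon lies in 180°–360°, so θ = 360° − 128.3° = 231.7°.
Age = 29.530 × 231.7°/360° ≈ 19.00 days.

19.0 days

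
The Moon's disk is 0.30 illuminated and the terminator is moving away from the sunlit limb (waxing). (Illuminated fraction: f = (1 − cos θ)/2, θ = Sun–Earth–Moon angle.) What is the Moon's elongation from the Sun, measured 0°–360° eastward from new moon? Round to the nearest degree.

66°

cos θ = 1 − 2f = 0.400, giving a principal value of 66.4°.
The Moon is waxing (0°–180°), so θ = 66.4° directly.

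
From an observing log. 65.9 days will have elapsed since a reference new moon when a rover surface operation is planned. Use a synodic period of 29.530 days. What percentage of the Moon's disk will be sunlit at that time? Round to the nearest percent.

Reduce mod P: 65.9 − 2×29.530 = 6.84 d into the current lunation.
Phase angle: θ = 360°·(6.84 d)/(29.530 d) = 83.4°.
With cos θ = 0.115, the lit fraction is (1 − 0.115)/2 ≈ 0.442, so 44%.

44%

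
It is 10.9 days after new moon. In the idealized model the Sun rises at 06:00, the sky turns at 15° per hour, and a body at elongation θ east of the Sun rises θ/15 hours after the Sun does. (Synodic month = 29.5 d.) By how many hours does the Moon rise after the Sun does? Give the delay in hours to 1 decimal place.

Phase angle: θ = 360°·(10.9 d)/(29.5 d) = 133.0°.
At 15° of sky rotation per hour, 133.0° corresponds to a 8.87 h lag.
So the Moon rises 8.87 h after the Sun.

8.9 h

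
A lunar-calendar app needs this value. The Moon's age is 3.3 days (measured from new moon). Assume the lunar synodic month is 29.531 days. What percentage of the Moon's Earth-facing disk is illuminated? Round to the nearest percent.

12%

The Moon has covered 3.3/29.531 of its cycle, so θ ≈ 360° × 3.3/29.531 = 40.2°.
With cos θ = 0.763, the lit fraction is (1 − 0.763)/2 ≈ 0.118, so 12%.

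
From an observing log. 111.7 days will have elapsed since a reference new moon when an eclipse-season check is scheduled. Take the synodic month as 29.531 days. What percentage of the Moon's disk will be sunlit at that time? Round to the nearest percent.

111.7 d spans 3 complete synodic months (3 × 29.531 = 88.59 d) plus 23.11 d.
Elongation θ = 360° × 23.11/29.531 ≈ 281.7°.
Illuminated fraction = (1 − cos 281.7°)/2 = (1 − 0.203)/2 ≈ 0.399, so 40%.

40%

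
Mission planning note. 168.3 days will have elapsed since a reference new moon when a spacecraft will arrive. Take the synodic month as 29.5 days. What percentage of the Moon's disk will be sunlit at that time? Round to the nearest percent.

64%

Reduce mod P: 168.3 − 5×29.5 = 20.80 d into the current lunation.
Phase angle: θ = 360°·(20.80 d)/(29.5 d) = 253.8°.
cos 253.8° = (-0.278), so f = (1 − (-0.278))/2 = 0.639, so 64%.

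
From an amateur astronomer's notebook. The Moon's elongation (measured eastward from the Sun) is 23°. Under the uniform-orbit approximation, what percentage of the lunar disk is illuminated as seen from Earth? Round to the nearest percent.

4%

Half-versine of 23°: (1 − 0.921)/2 = 0.040, i.e. 4%.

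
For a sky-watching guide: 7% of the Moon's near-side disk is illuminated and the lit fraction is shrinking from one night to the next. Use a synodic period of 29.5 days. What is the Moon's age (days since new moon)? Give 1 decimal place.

From f = (1 − cos θ)/2: cos θ = 1 − 2×0.07 = 0.860; arccos → 30.7°.
Waning ⇒ past full, so θ = 360° − 30.7° = 329.3°.
Age = 29.5 × 329.3°/360° ≈ 26.99 days.

27.0 days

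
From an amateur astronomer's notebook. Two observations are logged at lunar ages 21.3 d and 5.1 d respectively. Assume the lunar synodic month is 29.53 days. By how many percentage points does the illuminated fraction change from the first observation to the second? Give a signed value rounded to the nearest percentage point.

θ₁ = 360° × 21.3/29.53 = 259.7°, f₁ = (1 − cos θ₁)/2 = 0.590.
θ₂ = 360° × 5.1/29.53 = 62.2°, f₂ = (1 − cos θ₂)/2 = 0.267.
Change = f₂ − f₁ = -0.323 → -32 percentage points.

-32 pp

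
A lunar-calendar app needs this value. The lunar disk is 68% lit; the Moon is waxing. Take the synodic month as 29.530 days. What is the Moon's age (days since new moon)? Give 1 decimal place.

9.1 days

Invert f = (1 − cos θ)/2 to get cos θ = 1 − 2(0.68) = -0.360, hence θ₀ = arccos -0.360 = 111.1°.
Waxing ⇒ before full, so θ = 111.1°.
At 360°/29.530 d per day, 111.1° corresponds to 9.11 days.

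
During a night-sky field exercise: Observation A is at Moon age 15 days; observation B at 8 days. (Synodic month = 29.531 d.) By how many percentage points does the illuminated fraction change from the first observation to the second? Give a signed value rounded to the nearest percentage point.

First observation: θ = 360°·15/29.531 = 182.9°, so f = 0.999.
Second observation: θ = 97.5°, f = 0.565.
Δf = 0.565 − 0.999 = -0.434, i.e. -43 pp.

-43 pp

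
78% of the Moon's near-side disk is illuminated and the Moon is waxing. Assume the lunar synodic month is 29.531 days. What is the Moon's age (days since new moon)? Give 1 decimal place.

10.2 days

Invert f = (1 − cos θ)/2 to get cos θ = 1 − 2(0.78) = -0.560, hence θ₀ = arccos -0.560 = 124.1°.
The Moon is waxing (0°–180°), so θ = 124.1° directly.
That fraction of the synodic month is 124.1/360 × 29.531 d ≈ 10.18 d.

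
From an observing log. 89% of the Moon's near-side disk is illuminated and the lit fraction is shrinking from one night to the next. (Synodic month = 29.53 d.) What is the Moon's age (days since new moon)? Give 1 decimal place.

17.9 days

cos θ = 1 − 2f = -0.780, giving a principal value of 141.3°.
Waning ⇒ past full, so θ = 360° − 141.3° = 218.7°.
At 360°/29.53 d per day, 218.7° corresponds to 17.94 days.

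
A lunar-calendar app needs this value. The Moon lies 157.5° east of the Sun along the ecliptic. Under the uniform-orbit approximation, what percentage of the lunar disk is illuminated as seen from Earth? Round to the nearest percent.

96%

f = (1 − cos 157.5°)/2 = (1 − (-0.924))/2 ≈ 0.962, i.e. 96%.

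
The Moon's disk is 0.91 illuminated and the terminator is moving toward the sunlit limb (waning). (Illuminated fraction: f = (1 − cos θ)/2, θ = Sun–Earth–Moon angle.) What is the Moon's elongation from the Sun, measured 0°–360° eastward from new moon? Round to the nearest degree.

From f = (1 − cos θ)/2: cos θ = 1 − 2×0.91 = -0.820; arccos → 145.1°.
Since the Moon is past full (waning), take the reflex angle: θ = 360° − 145.1° = 214.9°.

215°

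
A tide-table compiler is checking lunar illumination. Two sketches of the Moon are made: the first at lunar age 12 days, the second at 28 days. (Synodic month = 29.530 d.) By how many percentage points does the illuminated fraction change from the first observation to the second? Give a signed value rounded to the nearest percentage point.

First observation: θ = 360°·12/29.530 = 146.3°, so f = 0.916.
Second observation: θ = 341.3°, f = 0.026.
Δf = 0.026 − 0.916 = -0.890, i.e. -89 pp.

-89 pp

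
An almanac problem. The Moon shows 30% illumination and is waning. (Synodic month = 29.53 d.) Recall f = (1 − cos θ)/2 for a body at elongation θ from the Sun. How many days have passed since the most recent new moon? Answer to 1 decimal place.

24.1 days

From f = (1 − cos θ)/2: cos θ = 1 − 2×0.30 = 0.400; arccos → 66.4°.
A waning Moon lies in 180°–360°, so θ = 360° − 66.4° = 293.6°.
At 360°/29.53 d per day, 293.6° corresponds to 24.08 days.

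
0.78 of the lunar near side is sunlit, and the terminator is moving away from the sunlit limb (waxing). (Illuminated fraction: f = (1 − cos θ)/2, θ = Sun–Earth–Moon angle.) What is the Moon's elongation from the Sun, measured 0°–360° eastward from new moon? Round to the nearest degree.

124°

From f = (1 − cos θ)/2: cos θ = 1 − 2×0.78 = -0.560; arccos → 124.1°.
Before full moon the principal value applies: θ = 124.1°.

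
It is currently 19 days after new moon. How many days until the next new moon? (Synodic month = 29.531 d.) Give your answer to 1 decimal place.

One full lunation from the last new moon is 29.531 d; remaining = 29.531 − 19 = 10.531 d.

10.5 days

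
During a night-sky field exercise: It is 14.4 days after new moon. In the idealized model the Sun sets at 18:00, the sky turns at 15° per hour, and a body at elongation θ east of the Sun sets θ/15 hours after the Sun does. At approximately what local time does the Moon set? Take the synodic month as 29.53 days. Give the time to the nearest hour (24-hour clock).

The Moon has covered 14.4/29.53 of its cycle, so θ ≈ 360° × 14.4/29.53 = 175.6°.
At 15° of sky rotation per hour, 175.6° corresponds to a 11.70 h lag.
18:00 + 11.70 h ≈ 05:42 → 06:00 to the nearest hour.

06:00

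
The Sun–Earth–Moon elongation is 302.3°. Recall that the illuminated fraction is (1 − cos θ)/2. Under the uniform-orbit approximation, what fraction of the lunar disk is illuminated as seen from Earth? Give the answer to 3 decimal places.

Half-versine of 302.3°: (1 − 0.534)/2 = 0.233.

0.233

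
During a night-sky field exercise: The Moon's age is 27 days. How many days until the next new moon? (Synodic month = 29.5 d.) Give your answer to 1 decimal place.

2.5 days

One full lunation from the last new moon is 29.5 d; remaining = 29.5 − 27 = 2.500 d.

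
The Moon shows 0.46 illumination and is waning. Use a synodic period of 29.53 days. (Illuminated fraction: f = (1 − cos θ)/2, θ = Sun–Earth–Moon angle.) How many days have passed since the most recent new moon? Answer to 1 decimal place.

22.5 days

Invert f = (1 − cos θ)/2 to get cos θ = 1 − 2(0.46) = 0.080, hence θ₀ = arccos 0.080 = 85.4°.
Waning ⇒ past full, so θ = 360° − 85.4° = 274.6°.
At 360°/29.53 d per day, 274.6° corresponds to 22.52 days.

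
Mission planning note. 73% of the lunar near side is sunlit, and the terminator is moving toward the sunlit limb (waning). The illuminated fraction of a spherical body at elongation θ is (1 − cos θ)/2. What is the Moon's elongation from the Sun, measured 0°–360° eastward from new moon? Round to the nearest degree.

243°

cos θ = 1 − 2f = -0.460, giving a principal value of 117.4°.
A waning Moon lies in 180°–360°, so θ = 360° − 117.4° = 242.6°.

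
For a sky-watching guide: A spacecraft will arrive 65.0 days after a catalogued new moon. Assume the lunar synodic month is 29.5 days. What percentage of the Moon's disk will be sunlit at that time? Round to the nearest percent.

Reduce mod P: 65.0 − 2×29.5 = 6.00 d into the current lunation.
The Moon has covered 6.00/29.5 of its cycle, so θ ≈ 360° × 6.00/29.5 = 73.2°.
cos 73.2° = 0.289, so f = (1 − 0.289)/2 = 0.356, so 36%.

36%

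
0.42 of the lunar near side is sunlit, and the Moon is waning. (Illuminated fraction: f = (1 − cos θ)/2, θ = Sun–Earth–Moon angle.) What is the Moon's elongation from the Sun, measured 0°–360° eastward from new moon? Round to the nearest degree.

279°

Invert f = (1 − cos θ)/2 to get cos θ = 1 − 2(0.42) = 0.160, hence θ₀ = arccos 0.160 = 80.8°.
A waning Moon lies in 180°–360°, so θ = 360° − 80.8° = 279.2°.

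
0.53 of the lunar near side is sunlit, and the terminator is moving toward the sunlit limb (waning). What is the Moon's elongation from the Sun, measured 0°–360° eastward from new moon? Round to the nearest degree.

267°

cos θ = 1 − 2f = -0.060, giving a principal value of 93.4°.
A waning Moon lies in 180°–360°, so θ = 360° − 93.4° = 266.6°.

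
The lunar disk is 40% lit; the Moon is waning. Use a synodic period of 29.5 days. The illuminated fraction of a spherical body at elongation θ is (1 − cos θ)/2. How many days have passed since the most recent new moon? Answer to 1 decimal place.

cos θ = 1 − 2f = 0.200, giving a principal value of 78.5°.
Since the Moon is past full (waning), take the reflex angle: θ = 360° − 78.5° = 281.5°.
Age = 29.5 × 281.5°/360° ≈ 23.07 days.

23.1 days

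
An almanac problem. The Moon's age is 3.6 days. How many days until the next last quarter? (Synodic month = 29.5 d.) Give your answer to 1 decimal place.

18.5 days

Last quarter occurs at elongation 270°, i.e. at age 29.5 × 270/360 = 22.125 d.
So 18.525 days remain (22.125 − 3.6).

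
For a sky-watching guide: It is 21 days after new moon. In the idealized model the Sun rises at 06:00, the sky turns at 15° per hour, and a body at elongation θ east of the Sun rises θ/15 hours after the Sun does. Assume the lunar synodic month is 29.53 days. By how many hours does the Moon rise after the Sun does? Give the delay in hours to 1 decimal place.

Elongation θ = 360° × 21/29.53 ≈ 256.0°.
At 15° of sky rotation per hour, 256.0° corresponds to a 17.07 h lag.
So the Moon rises 17.07 h after the Sun.

17.1 h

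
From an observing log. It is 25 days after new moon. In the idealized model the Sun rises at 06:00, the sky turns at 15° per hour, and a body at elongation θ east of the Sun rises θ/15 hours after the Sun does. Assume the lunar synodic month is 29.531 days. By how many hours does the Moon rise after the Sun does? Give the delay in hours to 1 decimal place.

Phase angle: θ = 360°·(25 d)/(29.531 d) = 304.8°.
Delay after the Sun = 304.8° / (15°/h) ≈ 20.32 h.
So the Moon rises 20.32 h after the Sun.

20.3 h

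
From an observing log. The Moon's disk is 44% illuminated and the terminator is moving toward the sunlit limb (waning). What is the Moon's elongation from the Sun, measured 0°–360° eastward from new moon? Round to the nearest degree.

277°

cos θ = 1 − 2f = 0.120, giving a principal value of 83.1°.
Waning ⇒ past full, so θ = 360° − 83.1° = 276.9°.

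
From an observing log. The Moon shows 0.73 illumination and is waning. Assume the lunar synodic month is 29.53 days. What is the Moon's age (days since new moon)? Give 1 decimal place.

19.9 days

cos θ = 1 − 2f = -0.460, giving a principal value of 117.4°.
Waning ⇒ past full, so θ = 360° − 117.4° = 242.6°.
At 360°/29.53 d per day, 242.6° corresponds to 19.90 days.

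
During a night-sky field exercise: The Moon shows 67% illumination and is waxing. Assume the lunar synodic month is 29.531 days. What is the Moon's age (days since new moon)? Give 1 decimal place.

Invert f = (1 − cos θ)/2 to get cos θ = 1 − 2(0.67) = -0.340, hence θ₀ = arccos -0.340 = 109.9°.
Waxing ⇒ before full, so θ = 109.9°.
At 360°/29.531 d per day, 109.9° corresponds to 9.01 days.

9.0 days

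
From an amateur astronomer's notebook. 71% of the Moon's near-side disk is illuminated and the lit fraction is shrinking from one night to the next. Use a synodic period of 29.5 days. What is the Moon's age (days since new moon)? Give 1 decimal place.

Invert f = (1 − cos θ)/2 to get cos θ = 1 − 2(0.71) = -0.420, hence θ₀ = arccos -0.420 = 114.8°.
Waning ⇒ past full, so θ = 360° − 114.8° = 245.2°.
At 360°/29.5 d per day, 245.2° corresponds to 20.09 days.

20.1 days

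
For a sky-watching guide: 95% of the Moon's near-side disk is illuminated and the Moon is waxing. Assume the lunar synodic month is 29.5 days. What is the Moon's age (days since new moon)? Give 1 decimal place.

Invert f = (1 − cos θ)/2 to get cos θ = 1 − 2(0.95) = -0.900, hence θ₀ = arccos -0.900 = 154.2°.
The Moon is waxing (0°–180°), so θ = 154.2° directly.
That fraction of the synodic month is 154.2/360 × 29.5 d ≈ 12.63 d.

12.6 days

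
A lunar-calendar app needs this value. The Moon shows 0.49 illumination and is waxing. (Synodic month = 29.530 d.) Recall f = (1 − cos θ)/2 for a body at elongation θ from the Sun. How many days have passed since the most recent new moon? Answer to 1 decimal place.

7.3 days

Invert f = (1 − cos θ)/2 to get cos θ = 1 − 2(0.49) = 0.020, hence θ₀ = arccos 0.020 = 88.9°.
Waxing ⇒ before full, so θ = 88.9°.
At 360°/29.530 d per day, 88.9° corresponds to 7.29 days.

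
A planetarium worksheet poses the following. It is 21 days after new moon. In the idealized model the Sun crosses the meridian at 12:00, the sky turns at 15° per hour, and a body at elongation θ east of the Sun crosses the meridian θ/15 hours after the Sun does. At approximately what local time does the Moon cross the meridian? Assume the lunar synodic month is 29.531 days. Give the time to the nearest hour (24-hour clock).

05:00

Phase angle: θ = 360°·(21 d)/(29.531 d) = 256.0°.
Delay after the Sun = 256.0° / (15°/h) ≈ 17.07 h.
12:00 + 17.07 h ≈ 05:04 → 05:00 to the nearest hour.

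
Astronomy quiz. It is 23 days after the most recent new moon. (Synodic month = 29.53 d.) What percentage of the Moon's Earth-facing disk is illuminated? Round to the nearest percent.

41%

The Moon has covered 23/29.53 of its cycle, so θ ≈ 360° × 23/29.53 = 280.4°.
With cos θ = 0.180, the lit fraction is (1 − 0.180)/2 ≈ 0.410, so 41%.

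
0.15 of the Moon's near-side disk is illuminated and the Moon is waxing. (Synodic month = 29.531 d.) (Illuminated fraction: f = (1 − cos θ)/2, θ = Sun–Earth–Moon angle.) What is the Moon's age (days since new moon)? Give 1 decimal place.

cos θ = 1 − 2f = 0.700, giving a principal value of 45.6°.
Waxing ⇒ before full, so θ = 45.6°.
Age = 29.531 × 45.6°/360° ≈ 3.74 days.

3.7 days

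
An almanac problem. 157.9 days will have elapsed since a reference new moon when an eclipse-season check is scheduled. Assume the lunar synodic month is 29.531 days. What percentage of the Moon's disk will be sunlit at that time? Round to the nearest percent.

79%

157.9/29.531 = 5.347 lunations, so 5 complete cycles and 10.25 d into the next.
The Moon has covered 10.25/29.531 of its cycle, so θ ≈ 360° × 10.25/29.531 = 124.9°.
cos 124.9° = (-0.572), so f = (1 − (-0.572))/2 = 0.786, so 79%.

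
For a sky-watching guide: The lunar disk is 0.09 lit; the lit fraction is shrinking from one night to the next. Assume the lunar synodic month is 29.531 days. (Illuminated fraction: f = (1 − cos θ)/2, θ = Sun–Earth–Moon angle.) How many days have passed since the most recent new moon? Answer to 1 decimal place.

Invert f = (1 − cos θ)/2 to get cos θ = 1 − 2(0.09) = 0.820, hence θ₀ = arccos 0.820 = 34.9°.
Since the Moon is past full (waning), take the reflex angle: θ = 360° − 34.9° = 325.1°.
At 360°/29.531 d per day, 325.1° corresponds to 26.67 days.

26.7 days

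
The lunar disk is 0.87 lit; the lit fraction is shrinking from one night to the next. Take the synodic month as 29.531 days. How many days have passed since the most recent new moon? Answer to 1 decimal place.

18.2 days

Invert f = (1 − cos θ)/2 to get cos θ = 1 − 2(0.87) = -0.740, hence θ₀ = arccos -0.740 = 137.7°.
A waning Moon lies in 180°–360°, so θ = 360° − 137.7° = 222.3°.
At 360°/29.531 d per day, 222.3° corresponds to 18.23 days.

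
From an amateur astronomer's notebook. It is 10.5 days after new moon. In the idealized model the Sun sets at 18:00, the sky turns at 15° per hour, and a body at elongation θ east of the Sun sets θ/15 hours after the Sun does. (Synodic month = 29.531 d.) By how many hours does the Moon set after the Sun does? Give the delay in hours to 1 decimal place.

8.5 h

Phase angle: θ = 360°·(10.5 d)/(29.531 d) = 128.0°.
The Moon trails the Sun by θ/15 = 128.0/15 ≈ 8.53 hours.
So the Moon sets 8.53 h after the Sun.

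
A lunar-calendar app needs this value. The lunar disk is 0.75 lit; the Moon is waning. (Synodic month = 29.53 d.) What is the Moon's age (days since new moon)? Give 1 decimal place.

From f = (1 − cos θ)/2: cos θ = 1 − 2×0.75 = -0.500; arccos → 120.0°.
A waning Moon lies in 180°–360°, so θ = 360° − 120.0° = 240.0°.
At 360°/29.53 d per day, 240.0° corresponds to 19.69 days.

19.7 days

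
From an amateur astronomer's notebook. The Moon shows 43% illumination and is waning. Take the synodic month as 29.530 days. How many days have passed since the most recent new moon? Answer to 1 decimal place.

From f = (1 − cos θ)/2: cos θ = 1 − 2×0.43 = 0.140; arccos → 82.0°.
Since the Moon is past full (waning), take the reflex angle: θ = 360° − 82.0° = 278.0°.
At 360°/29.530 d per day, 278.0° corresponds to 22.81 days.

22.8 days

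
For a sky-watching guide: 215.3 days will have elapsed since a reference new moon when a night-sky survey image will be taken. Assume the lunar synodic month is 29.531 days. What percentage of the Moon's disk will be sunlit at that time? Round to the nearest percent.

215.3 d spans 7 complete synodic months (7 × 29.531 = 206.72 d) plus 8.58 d.
Phase angle: θ = 360°·(8.58 d)/(29.531 d) = 104.6°.
With cos θ = (-0.253), the lit fraction is (1 − (-0.253))/2 ≈ 0.626, so 63%.

63%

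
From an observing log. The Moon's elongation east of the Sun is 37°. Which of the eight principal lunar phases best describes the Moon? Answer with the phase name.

waxing crescent

37° lies in the waxing crescent sector of the 8-phase cycle.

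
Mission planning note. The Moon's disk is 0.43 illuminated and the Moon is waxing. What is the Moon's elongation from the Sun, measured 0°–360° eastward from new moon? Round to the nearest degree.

82°

Invert f = (1 − cos θ)/2 to get cos θ = 1 − 2(0.43) = 0.140, hence θ₀ = arccos 0.140 = 82.0°.
The Moon is waxing (0°–180°), so θ = 82.0° directly.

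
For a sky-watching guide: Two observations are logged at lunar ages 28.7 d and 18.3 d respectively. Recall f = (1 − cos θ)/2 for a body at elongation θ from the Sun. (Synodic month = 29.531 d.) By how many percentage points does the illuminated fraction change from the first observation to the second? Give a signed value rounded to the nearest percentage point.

θ₁ = 360° × 28.7/29.531 = 349.9°, f₁ = (1 − cos θ₁)/2 = 0.008.
θ₂ = 360° × 18.3/29.531 = 223.1°, f₂ = (1 − cos θ₂)/2 = 0.865.
Change = f₂ − f₁ = +0.857 → +86 percentage points.

+86 pp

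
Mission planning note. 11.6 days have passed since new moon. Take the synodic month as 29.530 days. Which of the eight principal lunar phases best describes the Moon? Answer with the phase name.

waxing gibbous

θ ≈ 360° × 11.6/29.530 = 141°, which falls in the waxing gibbous sector.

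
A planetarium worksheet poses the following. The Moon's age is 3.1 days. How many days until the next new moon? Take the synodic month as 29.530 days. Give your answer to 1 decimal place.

26.4 days

The next new moon completes the synodic month: 29.530 − 3.1 = 26.430 days.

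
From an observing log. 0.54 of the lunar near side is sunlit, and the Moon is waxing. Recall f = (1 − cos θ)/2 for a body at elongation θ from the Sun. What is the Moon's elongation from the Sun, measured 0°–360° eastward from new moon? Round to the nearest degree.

95°

From f = (1 − cos θ)/2: cos θ = 1 − 2×0.54 = -0.080; arccos → 94.6°.
The Moon is waxing (0°–180°), so θ = 94.6° directly.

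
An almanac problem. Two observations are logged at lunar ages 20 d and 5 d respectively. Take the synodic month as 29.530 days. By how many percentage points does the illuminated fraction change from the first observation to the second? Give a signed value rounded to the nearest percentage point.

-46 percentage points

θ₁ = 360° × 20/29.530 = 243.8°, f₁ = (1 − cos θ₁)/2 = 0.721.
θ₂ = 360° × 5/29.530 = 61.0°, f₂ = (1 − cos θ₂)/2 = 0.257.
Change = f₂ − f₁ = -0.463 → -46 percentage points.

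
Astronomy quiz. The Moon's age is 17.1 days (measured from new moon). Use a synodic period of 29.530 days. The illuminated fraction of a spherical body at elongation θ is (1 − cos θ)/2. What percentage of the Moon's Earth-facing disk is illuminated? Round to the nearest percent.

The Moon has covered 17.1/29.530 of its cycle, so θ ≈ 360° × 17.1/29.530 = 208.5°.
cos 208.5° = (-0.879), so f = (1 − (-0.879))/2 = 0.940, so 94%.

94%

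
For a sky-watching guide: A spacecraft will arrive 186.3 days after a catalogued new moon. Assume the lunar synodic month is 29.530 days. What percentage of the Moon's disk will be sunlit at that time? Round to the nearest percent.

186.3 d spans 6 complete synodic months (6 × 29.530 = 177.18 d) plus 9.12 d.
The Moon has covered 9.12/29.530 of its cycle, so θ ≈ 360° × 9.12/29.530 = 111.2°.
With cos θ = (-0.361), the lit fraction is (1 − (-0.361))/2 ≈ 0.681, so 68%.

68%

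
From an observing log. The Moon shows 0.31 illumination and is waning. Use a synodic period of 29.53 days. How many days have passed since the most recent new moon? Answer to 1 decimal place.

From f = (1 − cos θ)/2: cos θ = 1 − 2×0.31 = 0.380; arccos → 67.7°.
Waning ⇒ past full, so θ = 360° − 67.7° = 292.3°.
That fraction of the synodic month is 292.3/360 × 29.53 d ≈ 23.98 d.

24.0 days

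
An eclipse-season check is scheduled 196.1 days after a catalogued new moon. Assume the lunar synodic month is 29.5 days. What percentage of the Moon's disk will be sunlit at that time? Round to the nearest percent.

80%

196.1/29.5 = 6.647 lunations, so 6 complete cycles and 19.10 d into the next.
Phase angle: θ = 360°·(19.10 d)/(29.5 d) = 233.1°.
cos 233.1° = (-0.601), so f = (1 − (-0.601))/2 = 0.800, so 80%.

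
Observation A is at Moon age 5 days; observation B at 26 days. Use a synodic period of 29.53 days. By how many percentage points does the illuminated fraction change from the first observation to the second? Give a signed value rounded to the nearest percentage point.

θ₁ = 360° × 5/29.53 = 61.0°, f₁ = (1 − cos θ₁)/2 = 0.257.
θ₂ = 360° × 26/29.53 = 317.0°, f₂ = (1 − cos θ₂)/2 = 0.135.
Change = f₂ − f₁ = -0.123 → -12 percentage points.

-12 pp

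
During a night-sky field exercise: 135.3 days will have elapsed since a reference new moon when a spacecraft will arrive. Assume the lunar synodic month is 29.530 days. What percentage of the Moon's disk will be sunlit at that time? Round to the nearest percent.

135.3/29.530 = 4.582 lunations, so 4 complete cycles and 17.18 d into the next.
Elongation θ = 360° × 17.18/29.530 ≈ 209.4°.
Illuminated fraction = (1 − cos 209.4°)/2 = (1 − (-0.871))/2 ≈ 0.935, so 94%.

94%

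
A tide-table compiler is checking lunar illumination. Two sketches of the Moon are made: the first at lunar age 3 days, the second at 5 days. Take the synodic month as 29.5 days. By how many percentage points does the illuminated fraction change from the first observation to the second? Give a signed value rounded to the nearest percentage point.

θ₁ = 360° × 3/29.5 = 36.6°, f₁ = (1 − cos θ₁)/2 = 0.099.
θ₂ = 360° × 5/29.5 = 61.0°, f₂ = (1 − cos θ₂)/2 = 0.258.
Change = f₂ − f₁ = +0.159 → +16 percentage points.

+16 percentage points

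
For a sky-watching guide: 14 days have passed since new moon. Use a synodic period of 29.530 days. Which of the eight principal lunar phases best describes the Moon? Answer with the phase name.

At 14/29.530 of the cycle, θ ≈ 171° — the full moon range.

full moon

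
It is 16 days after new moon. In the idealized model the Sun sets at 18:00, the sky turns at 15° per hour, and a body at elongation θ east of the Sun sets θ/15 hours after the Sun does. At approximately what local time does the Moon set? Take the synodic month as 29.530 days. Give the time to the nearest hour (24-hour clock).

07:00

Elongation θ = 360° × 16/29.530 ≈ 195.1°.
The Moon trails the Sun by θ/15 = 195.1/15 ≈ 13.00 hours.
18:00 + 13.00 h ≈ 07:00 → 07:00 to the nearest hour.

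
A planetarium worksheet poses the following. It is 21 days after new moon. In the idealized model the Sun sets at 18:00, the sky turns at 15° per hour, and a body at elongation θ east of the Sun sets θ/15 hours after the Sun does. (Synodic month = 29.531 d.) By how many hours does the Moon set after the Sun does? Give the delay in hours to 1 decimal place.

17.1 h

Phase angle: θ = 360°·(21 d)/(29.531 d) = 256.0°.
At 15° of sky rotation per hour, 256.0° corresponds to a 17.07 h lag.
So the Moon sets 17.07 h after the Sun.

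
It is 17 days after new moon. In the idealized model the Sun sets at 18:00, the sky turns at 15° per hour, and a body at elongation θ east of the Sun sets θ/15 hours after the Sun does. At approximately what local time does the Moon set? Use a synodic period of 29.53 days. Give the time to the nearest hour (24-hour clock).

08:00

The Moon has covered 17/29.53 of its cycle, so θ ≈ 360° × 17/29.53 = 207.2°.
The Moon trails the Sun by θ/15 = 207.2/15 ≈ 13.82 hours.
18:00 + 13.82 h ≈ 07:49 → 08:00 to the nearest hour.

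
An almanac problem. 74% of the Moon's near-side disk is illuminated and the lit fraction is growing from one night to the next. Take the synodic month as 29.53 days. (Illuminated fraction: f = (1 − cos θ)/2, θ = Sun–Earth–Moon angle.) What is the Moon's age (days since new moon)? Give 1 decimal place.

9.7 days

From f = (1 − cos θ)/2: cos θ = 1 − 2×0.74 = -0.480; arccos → 118.7°.
The Moon is waxing (0°–180°), so θ = 118.7° directly.
That fraction of the synodic month is 118.7/360 × 29.53 d ≈ 9.74 d.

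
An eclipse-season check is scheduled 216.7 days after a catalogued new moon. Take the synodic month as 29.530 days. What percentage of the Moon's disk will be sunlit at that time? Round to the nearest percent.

76%

216.7/29.530 = 7.338 lunations, so 7 complete cycles and 9.99 d into the next.
The Moon has covered 9.99/29.530 of its cycle, so θ ≈ 360° × 9.99/29.530 = 121.8°.
With cos θ = (-0.527), the lit fraction is (1 − (-0.527))/2 ≈ 0.763, so 76%.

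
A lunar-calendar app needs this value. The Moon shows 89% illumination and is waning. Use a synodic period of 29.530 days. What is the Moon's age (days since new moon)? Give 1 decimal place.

17.9 days

cos θ = 1 − 2f = -0.780, giving a principal value of 141.3°.
A waning Moon lies in 180°–360°, so θ = 360° − 141.3° = 218.7°.
That fraction of the synodic month is 218.7/360 × 29.530 d ≈ 17.94 d.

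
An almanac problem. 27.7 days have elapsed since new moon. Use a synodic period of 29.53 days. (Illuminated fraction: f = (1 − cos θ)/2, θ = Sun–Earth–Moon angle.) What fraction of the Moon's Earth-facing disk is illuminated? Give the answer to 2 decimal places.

0.04

Phase angle: θ = 360°·(27.7 d)/(29.53 d) = 337.7°.
cos 337.7° = 0.925, so f = (1 − 0.925)/2 = 0.037.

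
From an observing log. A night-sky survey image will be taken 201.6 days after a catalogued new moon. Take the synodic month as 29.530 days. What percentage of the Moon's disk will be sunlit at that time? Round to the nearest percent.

201.6/29.530 = 6.827 lunations, so 6 complete cycles and 24.42 d into the next.
Phase angle: θ = 360°·(24.42 d)/(29.530 d) = 297.7°.
cos 297.7° = 0.465, so f = (1 − 0.465)/2 = 0.268, so 27%.

27%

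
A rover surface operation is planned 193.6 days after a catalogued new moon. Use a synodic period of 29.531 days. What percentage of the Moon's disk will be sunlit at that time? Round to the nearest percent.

97%

193.6/29.531 = 6.556 lunations, so 6 complete cycles and 16.41 d into the next.
Elongation θ = 360° × 16.41/29.531 ≈ 200.1°.
Illuminated fraction = (1 − cos 200.1°)/2 = (1 − (-0.939))/2 ≈ 0.970, so 97%.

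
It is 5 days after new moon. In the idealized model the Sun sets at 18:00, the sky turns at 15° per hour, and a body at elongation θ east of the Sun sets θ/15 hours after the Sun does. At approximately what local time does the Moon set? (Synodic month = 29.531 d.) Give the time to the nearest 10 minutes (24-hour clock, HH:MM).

The Moon has covered 5/29.531 of its cycle, so θ ≈ 360° × 5/29.531 = 61.0°.
At 15° of sky rotation per hour, 61.0° corresponds to a 4.06 h lag.
18:00 + 4.064 h ≈ 22:04 → 22:00 to the nearest ten minutes.

22:00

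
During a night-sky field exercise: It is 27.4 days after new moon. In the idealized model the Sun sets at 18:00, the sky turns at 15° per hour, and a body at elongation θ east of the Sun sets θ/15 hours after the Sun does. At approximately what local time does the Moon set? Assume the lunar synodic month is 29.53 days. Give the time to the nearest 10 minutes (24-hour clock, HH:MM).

Phase angle: θ = 360°·(27.4 d)/(29.53 d) = 334.0°.
The Moon trails the Sun by θ/15 = 334.0/15 ≈ 22.27 hours.
18:00 + 22.269 h ≈ 16:16 → 16:20 to the nearest ten minutes.

16:20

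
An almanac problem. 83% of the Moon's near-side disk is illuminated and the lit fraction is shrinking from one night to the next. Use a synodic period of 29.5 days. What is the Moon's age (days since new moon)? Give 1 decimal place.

cos θ = 1 − 2f = -0.660, giving a principal value of 131.3°.
Waning ⇒ past full, so θ = 360° − 131.3° = 228.7°.
That fraction of the synodic month is 228.7/360 × 29.5 d ≈ 18.74 d.

18.7 days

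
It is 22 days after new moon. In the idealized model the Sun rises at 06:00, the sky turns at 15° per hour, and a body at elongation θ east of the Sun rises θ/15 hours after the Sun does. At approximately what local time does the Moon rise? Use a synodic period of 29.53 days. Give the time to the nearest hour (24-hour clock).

00:00

Elongation θ = 360° × 22/29.53 ≈ 268.2°.
At 15° of sky rotation per hour, 268.2° corresponds to a 17.88 h lag.
06:00 + 17.88 h ≈ 23:53 → 00:00 to the nearest hour.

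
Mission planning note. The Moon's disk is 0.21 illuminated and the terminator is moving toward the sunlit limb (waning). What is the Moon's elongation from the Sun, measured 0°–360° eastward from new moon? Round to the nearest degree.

Invert f = (1 − cos θ)/2 to get cos θ = 1 − 2(0.21) = 0.580, hence θ₀ = arccos 0.580 = 54.5°.
Since the Moon is past full (waning), take the reflex angle: θ = 360° − 54.5° = 305.5°.

305°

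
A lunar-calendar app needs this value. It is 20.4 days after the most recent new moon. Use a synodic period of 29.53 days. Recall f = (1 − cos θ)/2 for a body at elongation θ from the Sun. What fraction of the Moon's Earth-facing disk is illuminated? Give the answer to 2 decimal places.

Phase angle: θ = 360°·(20.4 d)/(29.53 d) = 248.7°.
cos 248.7° = (-0.363), so f = (1 − (-0.363))/2 = 0.682.

0.68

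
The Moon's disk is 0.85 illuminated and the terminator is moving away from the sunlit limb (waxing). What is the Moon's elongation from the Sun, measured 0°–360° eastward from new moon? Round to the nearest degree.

134°

Invert f = (1 − cos θ)/2 to get cos θ = 1 − 2(0.85) = -0.700, hence θ₀ = arccos -0.700 = 134.4°.
Before full moon the principal value applies: θ = 134.4°.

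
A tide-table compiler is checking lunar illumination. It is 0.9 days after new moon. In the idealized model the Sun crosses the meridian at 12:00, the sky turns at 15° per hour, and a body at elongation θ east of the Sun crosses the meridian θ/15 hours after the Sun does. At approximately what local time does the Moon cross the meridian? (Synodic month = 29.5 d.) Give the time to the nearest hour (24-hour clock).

13:00

Elongation θ = 360° × 0.9/29.5 ≈ 11.0°.
Delay after the Sun = 11.0° / (15°/h) ≈ 0.73 h.
12:00 + 0.73 h ≈ 12:44 → 13:00 to the nearest hour.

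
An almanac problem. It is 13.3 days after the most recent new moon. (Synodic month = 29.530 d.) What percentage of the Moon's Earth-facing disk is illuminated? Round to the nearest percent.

98%

Phase angle: θ = 360°·(13.3 d)/(29.530 d) = 162.1°.
With cos θ = (-0.952), the lit fraction is (1 − (-0.952))/2 ≈ 0.976, so 98%.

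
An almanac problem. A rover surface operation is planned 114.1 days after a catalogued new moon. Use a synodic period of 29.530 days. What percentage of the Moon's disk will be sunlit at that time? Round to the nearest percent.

Reduce mod P: 114.1 − 3×29.530 = 25.51 d into the current lunation.
Elongation θ = 360° × 25.51/29.530 ≈ 311.0°.
cos 311.0° = 0.656, so f = (1 − 0.656)/2 = 0.172, so 17%.

17%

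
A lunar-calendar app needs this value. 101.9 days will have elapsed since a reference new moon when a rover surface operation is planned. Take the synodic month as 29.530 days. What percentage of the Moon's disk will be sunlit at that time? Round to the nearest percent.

98%

101.9/29.530 = 3.451 lunations, so 3 complete cycles and 13.31 d into the next.
The Moon has covered 13.31/29.530 of its cycle, so θ ≈ 360° × 13.31/29.530 = 162.3°.
cos 162.3° = (-0.952), so f = (1 − (-0.952))/2 = 0.976, so 98%.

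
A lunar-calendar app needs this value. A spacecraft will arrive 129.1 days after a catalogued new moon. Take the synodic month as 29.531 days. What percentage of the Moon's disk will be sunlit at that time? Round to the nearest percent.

85%

129.1/29.531 = 4.372 lunations, so 4 complete cycles and 10.98 d into the next.
Elongation θ = 360° × 10.98/29.531 ≈ 133.8°.
With cos θ = (-0.692), the lit fraction is (1 − (-0.692))/2 ≈ 0.846, so 85%.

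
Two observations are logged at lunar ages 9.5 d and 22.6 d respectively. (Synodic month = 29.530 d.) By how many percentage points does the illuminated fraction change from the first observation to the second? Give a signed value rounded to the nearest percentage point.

-27 percentage points

First observation: θ = 360°·9.5/29.530 = 115.8°, so f = 0.718.
Second observation: θ = 275.5°, f = 0.452.
Δf = 0.452 − 0.718 = -0.266, i.e. -27 pp.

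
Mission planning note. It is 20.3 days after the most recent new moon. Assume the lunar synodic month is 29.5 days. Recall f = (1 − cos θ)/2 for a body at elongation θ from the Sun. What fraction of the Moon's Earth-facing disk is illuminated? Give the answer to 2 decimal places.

0.69

Phase angle: θ = 360°·(20.3 d)/(29.5 d) = 247.7°.
Illuminated fraction = (1 − cos 247.7°)/2 = (1 − (-0.379))/2 ≈ 0.689.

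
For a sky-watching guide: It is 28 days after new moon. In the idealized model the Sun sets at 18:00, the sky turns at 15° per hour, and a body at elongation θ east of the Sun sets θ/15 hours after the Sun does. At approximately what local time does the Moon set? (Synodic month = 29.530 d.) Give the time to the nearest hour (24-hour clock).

The Moon has covered 28/29.530 of its cycle, so θ ≈ 360° × 28/29.530 = 341.3°.
At 15° of sky rotation per hour, 341.3° corresponds to a 22.76 h lag.
18:00 + 22.76 h ≈ 16:45 → 17:00 to the nearest hour.

17:00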